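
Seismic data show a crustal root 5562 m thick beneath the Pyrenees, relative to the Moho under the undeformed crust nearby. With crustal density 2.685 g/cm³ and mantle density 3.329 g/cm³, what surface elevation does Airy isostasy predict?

In Airy isostatic equilibrium: ρ_c h = (ρ_m − ρ_c) r.
h = r (ρ_m − ρ_c) / ρ_c = 5562 m × (3.329 − 2.685) / 2.685 = 1330 m.

1330 m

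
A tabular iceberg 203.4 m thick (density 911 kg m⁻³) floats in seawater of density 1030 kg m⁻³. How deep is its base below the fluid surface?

180 m

Draft d = t ρ_obj/ρ_fluid = 203.4 m × 911/1030 = 180 m.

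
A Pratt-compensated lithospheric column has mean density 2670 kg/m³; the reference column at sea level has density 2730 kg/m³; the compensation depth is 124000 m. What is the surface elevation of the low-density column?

ρ_ref D = ρ (D + h) → h = D (ρ_ref − ρ)/ρ.
h = 124000 m × (2730 − 2670)/2670 = 2790 m.

2790 m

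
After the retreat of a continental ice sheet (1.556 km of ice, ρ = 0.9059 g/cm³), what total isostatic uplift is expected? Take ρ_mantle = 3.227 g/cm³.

0.437 km

Removing the load lets mantle flow back in; uplift u satisfies ρ_ice t = ρ_m u.
u = t ρ_ice/ρ_m = 1.556 km × 0.9059/3.227 = 0.437 km.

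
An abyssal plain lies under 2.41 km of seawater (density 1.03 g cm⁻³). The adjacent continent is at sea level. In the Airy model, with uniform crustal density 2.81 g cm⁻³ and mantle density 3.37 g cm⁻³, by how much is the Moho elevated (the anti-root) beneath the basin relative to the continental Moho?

7.66 km

Balancing pressure at the compensation depth: replacing crust with seawater at the top is compensated by replacing crust with mantle at the base: d (ρ_c − ρ_w) = a (ρ_m − ρ_c).
a = d (ρ_c − ρ_w)/(ρ_m − ρ_c) = 2.41 km × 1.78/0.56 = 7.66 km.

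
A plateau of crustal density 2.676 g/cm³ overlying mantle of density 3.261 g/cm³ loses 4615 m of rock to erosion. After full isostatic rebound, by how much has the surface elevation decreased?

828 m

Rebound u = e ρ_c/ρ_m = 4615 m × 2.676/3.261 = 3787 m.
Net surface drop = e − u = 4615 m − 3787 m = e (ρ_m − ρ_c)/ρ_m = 828 m.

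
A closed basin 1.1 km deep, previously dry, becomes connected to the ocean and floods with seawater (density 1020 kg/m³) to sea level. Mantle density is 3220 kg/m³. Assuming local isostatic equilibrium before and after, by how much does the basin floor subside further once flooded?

0.51 km

After flooding the water column is d + s deep. Its weight must equal the weight of mantle displaced by the extra subsidence s: (d + s) ρ_w = s ρ_m.
s = d ρ_w / (ρ_m − ρ_w) = 1.1 km × 1020/(3220 − 1020) = 0.51 km.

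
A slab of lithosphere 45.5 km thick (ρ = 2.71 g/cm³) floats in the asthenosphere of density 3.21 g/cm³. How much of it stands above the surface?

7.09 km

Floating equilibrium: submerged depth d = t ρ_obj/ρ_fluid = 45.5 km × 2.71/3.21 = 38.41 km.
Freeboard = t − d = 45.5 km − 38.41 km = 7.09 km.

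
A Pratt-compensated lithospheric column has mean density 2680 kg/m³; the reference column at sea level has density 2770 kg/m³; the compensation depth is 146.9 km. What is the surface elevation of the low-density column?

4.93 km

ρ_ref D = ρ (D + h) → h = D (ρ_ref − ρ)/ρ.
h = 146.9 km × (2770 − 2680)/2680 = 4.93 km.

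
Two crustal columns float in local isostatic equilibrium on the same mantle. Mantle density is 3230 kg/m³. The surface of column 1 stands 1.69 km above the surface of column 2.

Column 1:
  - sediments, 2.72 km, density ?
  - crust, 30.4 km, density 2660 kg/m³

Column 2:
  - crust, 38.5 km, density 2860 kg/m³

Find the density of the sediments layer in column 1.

2360 kg/m³

Take the compensation level at the base of the deeper column (depth z_c below the surface of column 1) and equate Σ ρ_i t_i down to z_c; mantle fills any gap and the z_c terms cancel.
Column 1: 2.72×ρ + 30.4×2660 + (z_c − 33.12)×3230
Column 2: 1.69×0 + 38.5×2860 + (z_c − 1.69 − 38.5)×3230
The z_c×3230 term appears on both sides and cancels. Collect the known terms of each column as K = Σ(ρt)_known − 3230 × (depth of known layers): K_1 = 80864 − 3230×33.12 = −26113.6; K_2 = 110110 − 3230×(1.69 + 38.5) = −19703.7.
Balance: K_1 + 2.72×ρ = K_2, so ρ = (K_2 − K_1)/2.72 = 6409.9/2.72 = 2360 kg/m³.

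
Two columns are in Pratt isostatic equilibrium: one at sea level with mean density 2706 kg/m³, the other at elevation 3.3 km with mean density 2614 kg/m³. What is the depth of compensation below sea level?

ρ_ref D = ρ (D + h) → D (ρ_ref − ρ) = ρ h.
D = ρ h/(ρ_ref − ρ) = 2614 × 3.3 km/(2706 − 2614) = 93.8 km.

93.8 km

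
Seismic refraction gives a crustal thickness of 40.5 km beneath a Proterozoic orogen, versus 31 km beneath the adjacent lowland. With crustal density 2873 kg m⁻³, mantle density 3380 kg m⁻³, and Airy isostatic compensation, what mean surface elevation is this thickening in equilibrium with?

Excess crust Δ = 40.5 km − 31 km = 9.5 km, split between elevation h and root r with h + r = Δ.
Airy balance ρ_c h = (ρ_m − ρ_c) r gives r = h ρ_c/(ρ_m − ρ_c), so h (1 + ρ_c/(ρ_m − ρ_c)) = Δ, i.e. h = Δ (ρ_m − ρ_c)/ρ_m.
h = 9.5 km × 507/3380 = 1.43 km.

1.43 km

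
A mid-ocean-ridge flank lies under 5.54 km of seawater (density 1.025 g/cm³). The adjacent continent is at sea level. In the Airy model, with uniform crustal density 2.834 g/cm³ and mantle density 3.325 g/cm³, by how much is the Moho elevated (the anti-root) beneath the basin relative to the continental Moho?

For local isostatic compensation: replacing crust with seawater at the top is compensated by replacing crust with mantle at the base: d (ρ_c − ρ_w) = a (ρ_m − ρ_c).
a = d (ρ_c − ρ_w)/(ρ_m − ρ_c) = 5.54 km × 1.809/0.491 = 20.4 km.

20.4 km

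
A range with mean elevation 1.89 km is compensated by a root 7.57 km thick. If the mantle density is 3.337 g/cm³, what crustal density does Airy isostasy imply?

2.67 g/cm³

ρ_c h = (ρ_m − ρ_c) r → ρ_c (h + r) = ρ_m r → ρ_c = ρ_m r / (h + r).
ρ_c = 3.337 × 7.57 km / (1.89 km + 7.57 km) = 2.67 g/cm³.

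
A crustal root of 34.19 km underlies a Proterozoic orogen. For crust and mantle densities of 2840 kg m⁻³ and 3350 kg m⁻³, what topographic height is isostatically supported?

6.14 km

By Archimedes' principle applied to the lithosphere: ρ_c h = (ρ_m − ρ_c) r.
h = r (ρ_m − ρ_c) / ρ_c = 34.19 km × (3350 − 2840) / 2840 = 6.14 km.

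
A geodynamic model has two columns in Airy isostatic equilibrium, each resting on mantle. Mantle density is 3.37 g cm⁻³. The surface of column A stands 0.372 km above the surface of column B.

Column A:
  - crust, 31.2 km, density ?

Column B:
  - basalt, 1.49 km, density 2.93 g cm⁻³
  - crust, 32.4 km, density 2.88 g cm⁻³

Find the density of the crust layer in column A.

2.8 g cm⁻³

Take the compensation level at the base of the deeper column (depth z_c below the surface of column A) and equate Σ ρ_i t_i down to z_c; mantle fills any gap and the z_c terms cancel.
Column A: 31.2×ρ + (z_c − 31.2)×3.37
Column B: 0.372×0 + 1.49×2.93 + 32.4×2.88 + (z_c − 0.372 − 33.89)×3.37
The z_c×3.37 term appears on both sides and cancels. Collect the known terms of each column as K = Σ(ρt)_known − 3.37 × (depth of known layers): K_A = 0 − 3.37×31.2 = −105.144; K_B = 97.6777 − 3.37×(0.372 + 33.89) = −17.78524.
Balance: K_A + 31.2×ρ = K_B, so ρ = (K_B − K_A)/31.2 = 87.3588/31.2 = 2.8 g cm⁻³.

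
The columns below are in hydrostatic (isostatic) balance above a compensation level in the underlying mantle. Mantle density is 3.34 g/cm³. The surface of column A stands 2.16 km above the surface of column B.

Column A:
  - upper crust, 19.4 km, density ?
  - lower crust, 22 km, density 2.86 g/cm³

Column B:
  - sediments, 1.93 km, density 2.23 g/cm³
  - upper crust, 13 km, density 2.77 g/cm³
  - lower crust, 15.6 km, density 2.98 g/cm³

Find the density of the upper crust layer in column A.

Take the compensation level at the base of the deeper column (depth z_c below the surface of column A) and equate Σ ρ_i t_i down to z_c; mantle fills any gap and the z_c terms cancel.
Column A: 19.4×ρ + 22×2.86 + (z_c − 41.4)×3.34
Column B: 2.16×0 + 1.93×2.23 + 13×2.77 + 15.6×2.98 + (z_c − 2.16 − 30.53)×3.34
The z_c×3.34 term appears on both sides and cancels. Collect the known terms of each column as K = Σ(ρt)_known − 3.34 × (depth of known layers): K_A = 62.92 − 3.34×41.4 = −75.356; K_B = 86.8019 − 3.34×(2.16 + 30.53) = −22.3827.
Balance: K_A + 19.4×ρ = K_B, so ρ = (K_B − K_A)/19.4 = 52.9733/19.4 = 2.73 g/cm³.

2.73 g/cm³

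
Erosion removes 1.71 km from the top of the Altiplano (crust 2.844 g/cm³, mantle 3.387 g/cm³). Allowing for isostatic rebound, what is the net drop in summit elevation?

Rebound u = e ρ_c/ρ_m = 1.71 km × 2.844/3.387 = 1.436 km.
Net surface drop = e − u = 1.71 km − 1.436 km = e (ρ_m − ρ_c)/ρ_m = 0.274 km.

0.274 km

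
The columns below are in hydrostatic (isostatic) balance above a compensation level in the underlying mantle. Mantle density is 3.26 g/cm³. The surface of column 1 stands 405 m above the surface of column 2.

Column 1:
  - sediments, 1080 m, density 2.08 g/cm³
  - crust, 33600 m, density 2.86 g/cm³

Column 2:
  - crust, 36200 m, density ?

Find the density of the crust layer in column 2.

Take the compensation level at the base of the deeper column (depth z_c below the surface of column 1) and equate Σ ρ_i t_i down to z_c; mantle fills any gap and the z_c terms cancel.
Column 1: 1080×2.08 + 33600×2.86 + (z_c − 34680)×3.26
Column 2: 405×0 + 36200×ρ + (z_c − 405 − 36200)×3.26
The z_c×3.26 term appears on both sides and cancels. Collect the known terms of each column as K = Σ(ρt)_known − 3.26 × (depth of known layers): K_1 = 98342.4 − 3.26×34680 = −14714.4; K_2 = 0 − 3.26×(405 + 36200) = −119332.3.
Balance: K_1 = K_2 + 36200×ρ, so ρ = (K_1 − K_2)/36200 = 104618/36200 = 2.89 g/cm³.

2.89 g/cm³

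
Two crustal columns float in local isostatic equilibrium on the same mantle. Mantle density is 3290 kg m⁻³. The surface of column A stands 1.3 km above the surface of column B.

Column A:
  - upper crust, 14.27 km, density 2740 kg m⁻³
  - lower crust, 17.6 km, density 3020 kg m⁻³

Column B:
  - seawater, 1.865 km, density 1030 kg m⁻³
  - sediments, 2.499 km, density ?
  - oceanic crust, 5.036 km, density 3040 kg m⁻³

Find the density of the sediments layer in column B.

Take the compensation level at the base of the deeper column (depth z_c below the surface of column A) and equate Σ ρ_i t_i down to z_c; mantle fills any gap and the z_c terms cancel.
Column A: 14.27×2740 + 17.6×3020 + (z_c − 31.87)×3290
Column B: 1.3×0 + 1.865×1030 + 2.499×ρ + 5.036×3040 + (z_c − 1.3 − 9.4)×3290
The z_c×3290 term appears on both sides and cancels. Collect the known terms of each column as K = Σ(ρt)_known − 3290 × (depth of known layers): K_A = 92251.8 − 3290×31.87 = −12600.5; K_B = 17230.39 − 3290×(1.3 + 9.4) = −17972.61.
Balance: K_A = K_B + 2.499×ρ, so ρ = (K_A − K_B)/2.499 = 5372.11/2.499 = 2150 kg m⁻³.

2150 kg m⁻³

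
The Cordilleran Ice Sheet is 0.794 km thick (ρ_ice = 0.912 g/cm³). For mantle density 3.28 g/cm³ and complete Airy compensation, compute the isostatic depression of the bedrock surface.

0.221 km

Balancing pressure at the compensation depth: the ice load ρ_ice t is balanced by mantle displaced below, ρ_m s.
s = t ρ_ice / ρ_m = 0.794 km × 0.912/3.28 = 0.221 km.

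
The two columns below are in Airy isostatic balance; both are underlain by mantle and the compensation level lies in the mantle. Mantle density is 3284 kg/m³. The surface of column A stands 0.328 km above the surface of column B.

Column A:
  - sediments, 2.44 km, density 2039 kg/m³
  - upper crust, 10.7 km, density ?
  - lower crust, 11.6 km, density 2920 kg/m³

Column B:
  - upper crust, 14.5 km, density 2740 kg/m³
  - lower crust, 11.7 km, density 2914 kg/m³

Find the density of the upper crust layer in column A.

2720 kg/m³

Take the compensation level at the base of the deeper column (depth z_c below the surface of column A) and equate Σ ρ_i t_i down to z_c; mantle fills any gap and the z_c terms cancel.
Column A: 2.44×2039 + 10.7×ρ + 11.6×2920 + (z_c − 24.74)×3284
Column B: 0.328×0 + 14.5×2740 + 11.7×2914 + (z_c − 0.328 − 26.2)×3284
The z_c×3284 term appears on both sides and cancels. Collect the known terms of each column as K = Σ(ρt)_known − 3284 × (depth of known layers): K_A = 38847.16 − 3284×24.74 = −42399; K_B = 73823.8 − 3284×(0.328 + 26.2) = −13294.152.
Balance: K_A + 10.7×ρ = K_B, so ρ = (K_B − K_A)/10.7 = 29104.8/10.7 = 2720 kg/m³.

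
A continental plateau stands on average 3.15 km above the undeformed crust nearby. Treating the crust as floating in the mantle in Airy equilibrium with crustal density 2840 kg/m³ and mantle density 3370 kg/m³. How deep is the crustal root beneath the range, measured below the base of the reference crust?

By Archimedes' principle applied to the lithosphere: the weight of the topography is balanced by the buoyancy of the root, ρ_c h = (ρ_m − ρ_c) r.
r = h · ρ_c / (ρ_m − ρ_c) = 3.15 km × 2840 / (3370 − 2840) = 16.9 km.

16.9 km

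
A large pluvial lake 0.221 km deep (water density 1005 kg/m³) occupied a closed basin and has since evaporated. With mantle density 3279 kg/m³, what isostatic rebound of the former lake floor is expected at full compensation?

u = d ρ_w/ρ_m = 0.221 km × 1005/3279 = 0.0677 km.

0.0677 km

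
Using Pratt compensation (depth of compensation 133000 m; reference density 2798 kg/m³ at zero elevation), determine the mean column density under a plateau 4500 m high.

2710 kg/m³

Pratt balance: ρ_ref D = ρ (D + h).
ρ = ρ_ref D/(D + h) = 2798 × 133000 m/(133000 m + 4500 m) = 2710 kg/m³.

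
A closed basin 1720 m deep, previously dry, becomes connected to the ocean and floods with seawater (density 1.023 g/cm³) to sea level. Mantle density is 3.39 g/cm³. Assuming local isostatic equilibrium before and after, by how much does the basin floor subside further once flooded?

After flooding the water column is d + s deep. Its weight must equal the weight of mantle displaced by the extra subsidence s: (d + s) ρ_w = s ρ_m.
s = d ρ_w / (ρ_m − ρ_w) = 1720 m × 1.023/(3.39 − 1.023) = 743 m.

743 m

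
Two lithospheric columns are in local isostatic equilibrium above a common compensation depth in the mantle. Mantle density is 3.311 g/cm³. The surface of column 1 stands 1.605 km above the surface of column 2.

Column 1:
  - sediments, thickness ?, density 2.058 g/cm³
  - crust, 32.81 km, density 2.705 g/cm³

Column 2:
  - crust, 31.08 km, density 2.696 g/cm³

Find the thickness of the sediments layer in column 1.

Take the compensation level at the base of the deeper column (depth z_c below the surface of column 1) and equate Σ ρ_i t_i down to z_c; mantle fills any gap and the z_c terms cancel.
Column 1: x×2.058 + 32.81×2.705 + (z_c − 32.81 − x)×3.311
Column 2: 1.605×0 + 31.08×2.696 + (z_c − 1.605 − 31.08)×3.311
The z_c×3.311 term appears on both sides and cancels. Collect the known terms of each column as K = Σ(ρt)_known − 3.311 × (depth of known layers): K_1 = 88.75105 − 3.311×32.81 = −19.88286; K_2 = 83.79168 − 3.311×(1.605 + 31.08) = −24.428355.
Balance: K_1 − x×(3.311 − 2.058) = K_2, so x = (K_1 − K_2)/(3.311 − 2.058) = 4.54549/1.253 = 3.63 km.

3.63 km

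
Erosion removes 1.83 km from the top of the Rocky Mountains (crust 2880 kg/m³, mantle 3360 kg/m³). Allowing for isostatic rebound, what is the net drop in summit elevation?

0.261 km

Rebound u = e ρ_c/ρ_m = 1.83 km × 2880/3360 = 1.569 km.
Net surface drop = e − u = 1.83 km − 1.569 km = e (ρ_m − ρ_c)/ρ_m = 0.261 km.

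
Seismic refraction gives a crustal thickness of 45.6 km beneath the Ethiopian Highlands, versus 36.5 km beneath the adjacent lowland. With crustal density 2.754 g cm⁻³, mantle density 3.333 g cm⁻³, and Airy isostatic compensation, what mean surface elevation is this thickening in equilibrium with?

Excess crust Δ = 45.6 km − 36.5 km = 9.1 km, split between elevation h and root r with h + r = Δ.
Airy balance ρ_c h = (ρ_m − ρ_c) r gives r = h ρ_c/(ρ_m − ρ_c), so h (1 + ρ_c/(ρ_m − ρ_c)) = Δ, i.e. h = Δ (ρ_m − ρ_c)/ρ_m.
h = 9.1 km × 0.579/3.333 = 1.58 km.

1.58 km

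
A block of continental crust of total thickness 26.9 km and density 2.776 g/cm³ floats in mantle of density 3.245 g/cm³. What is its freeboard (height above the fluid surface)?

Floating equilibrium: submerged depth d = t ρ_obj/ρ_fluid = 26.9 km × 2.776/3.245 = 23.01 km.
Freeboard = t − d = 26.9 km − 23.01 km = 3.89 km.

3.89 km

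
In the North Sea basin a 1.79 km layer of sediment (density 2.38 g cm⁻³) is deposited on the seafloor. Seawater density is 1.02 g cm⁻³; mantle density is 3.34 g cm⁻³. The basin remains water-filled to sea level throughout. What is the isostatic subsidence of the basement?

1.05 km

Submarine loading: the sediment displaces seawater, and the subsidence is in turn flooded, so s (ρ_m − ρ_w) = t (ρ_sed − ρ_w).
s = 1.79 km × (2.38 − 1.02) / (3.34 − 1.02) = 1.05 km.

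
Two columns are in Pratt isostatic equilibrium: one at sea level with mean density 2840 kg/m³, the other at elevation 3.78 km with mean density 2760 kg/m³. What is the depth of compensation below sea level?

130 km

ρ_ref D = ρ (D + h) → D (ρ_ref − ρ) = ρ h.
D = ρ h/(ρ_ref − ρ) = 2760 × 3.78 km/(2840 − 2760) = 130 km.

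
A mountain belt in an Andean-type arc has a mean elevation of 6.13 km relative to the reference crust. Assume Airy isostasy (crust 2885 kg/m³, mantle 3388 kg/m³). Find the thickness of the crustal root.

35.2 km

In Airy isostatic equilibrium: the weight of the topography is balanced by the buoyancy of the root, ρ_c h = (ρ_m − ρ_c) r.
r = h · ρ_c / (ρ_m − ρ_c) = 6.13 km × 2885 / (3388 − 2885) = 35.2 km.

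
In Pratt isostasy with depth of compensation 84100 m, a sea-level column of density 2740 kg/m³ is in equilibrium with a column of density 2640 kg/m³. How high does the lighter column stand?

3190 m

ρ_ref D = ρ (D + h) → h = D (ρ_ref − ρ)/ρ.
h = 84100 m × (2740 − 2640)/2640 = 3190 m.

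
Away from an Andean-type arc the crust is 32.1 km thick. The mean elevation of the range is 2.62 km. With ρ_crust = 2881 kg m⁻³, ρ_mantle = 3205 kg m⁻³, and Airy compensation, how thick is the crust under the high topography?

Root depth r = h ρ_c / (ρ_m − ρ_c) = 2.62 km × 2881 / 324 = 23.3 km.
Total thickness = T + h + r = 32.1 km + 2.62 km + 23.3 km = 58 km.

58 km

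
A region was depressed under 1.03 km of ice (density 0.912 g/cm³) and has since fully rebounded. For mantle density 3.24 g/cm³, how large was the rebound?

0.29 km

Removing the load lets mantle flow back in; uplift u satisfies ρ_ice t = ρ_m u.
u = t ρ_ice/ρ_m = 1.03 km × 0.912/3.24 = 0.29 km.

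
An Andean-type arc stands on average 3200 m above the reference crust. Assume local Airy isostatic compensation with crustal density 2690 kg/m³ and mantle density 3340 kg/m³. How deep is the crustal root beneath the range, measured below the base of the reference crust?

By Archimedes' principle applied to the lithosphere: the weight of the topography is balanced by the buoyancy of the root, ρ_c h = (ρ_m − ρ_c) r.
r = h · ρ_c / (ρ_m − ρ_c) = 3200 m × 2690 / (3340 − 2690) = 13200 m.

13200 m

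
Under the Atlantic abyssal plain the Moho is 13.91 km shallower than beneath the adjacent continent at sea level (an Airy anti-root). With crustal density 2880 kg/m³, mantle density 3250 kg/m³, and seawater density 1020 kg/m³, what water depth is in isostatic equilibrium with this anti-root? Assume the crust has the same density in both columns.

2.77 km

Replacing a thickness d of crust by seawater at the top must be balanced by replacing crust with mantle at the base: d (ρ_c − ρ_w) = a (ρ_m − ρ_c).
d = a (ρ_m − ρ_c)/(ρ_c − ρ_w) = 13.91 km × 370/1860 = 2.77 km.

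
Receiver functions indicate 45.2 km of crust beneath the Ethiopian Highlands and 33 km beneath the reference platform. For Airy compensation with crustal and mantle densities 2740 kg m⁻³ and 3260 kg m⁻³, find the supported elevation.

1.95 km

Excess crust Δ = 45.2 km − 33 km = 12.2 km, split between elevation h and root r with h + r = Δ.
Airy balance ρ_c h = (ρ_m − ρ_c) r gives r = h ρ_c/(ρ_m − ρ_c), so h (1 + ρ_c/(ρ_m − ρ_c)) = Δ, i.e. h = Δ (ρ_m − ρ_c)/ρ_m.
h = 12.2 km × 520/3260 = 1.95 km.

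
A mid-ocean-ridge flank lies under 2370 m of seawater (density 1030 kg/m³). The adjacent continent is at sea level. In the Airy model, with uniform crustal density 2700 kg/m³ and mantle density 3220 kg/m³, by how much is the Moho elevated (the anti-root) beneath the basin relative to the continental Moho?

7610 m

In Airy isostatic equilibrium: replacing crust with seawater at the top is compensated by replacing crust with mantle at the base: d (ρ_c − ρ_w) = a (ρ_m − ρ_c).
a = d (ρ_c − ρ_w)/(ρ_m − ρ_c) = 2370 m × 1670/520 = 7610 m.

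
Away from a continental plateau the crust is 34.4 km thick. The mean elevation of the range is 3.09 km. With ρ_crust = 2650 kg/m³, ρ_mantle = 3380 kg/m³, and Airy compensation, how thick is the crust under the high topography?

48.7 km

Root depth r = h ρ_c / (ρ_m − ρ_c) = 3.09 km × 2650 / 730 = 11.22 km.
Total thickness = T + h + r = 34.4 km + 3.09 km + 11.22 km = 48.7 km.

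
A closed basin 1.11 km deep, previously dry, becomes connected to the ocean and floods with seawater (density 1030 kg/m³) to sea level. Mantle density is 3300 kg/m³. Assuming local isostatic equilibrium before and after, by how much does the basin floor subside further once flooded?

0.504 km

After flooding the water column is d + s deep. Its weight must equal the weight of mantle displaced by the extra subsidence s: (d + s) ρ_w = s ρ_m.
s = d ρ_w / (ρ_m − ρ_w) = 1.11 km × 1030/(3300 − 1030) = 0.504 km.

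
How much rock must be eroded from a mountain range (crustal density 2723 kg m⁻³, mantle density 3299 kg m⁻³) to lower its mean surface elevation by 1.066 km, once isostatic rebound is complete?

Net drop Δ = e − u = e − e ρ_c/ρ_m = e (ρ_m − ρ_c)/ρ_m.
e = Δ ρ_m/(ρ_m − ρ_c) = 1.066 km × 3299/576 = 6.11 km.

6.11 km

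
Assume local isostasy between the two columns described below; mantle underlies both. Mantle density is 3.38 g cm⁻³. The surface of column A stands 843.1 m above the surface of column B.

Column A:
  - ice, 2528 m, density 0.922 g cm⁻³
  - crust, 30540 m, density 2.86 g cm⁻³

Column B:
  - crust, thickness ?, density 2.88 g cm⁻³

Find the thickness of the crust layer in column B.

Take the compensation level at the base of the deeper column (depth z_c below the surface of column A) and equate Σ ρ_i t_i down to z_c; mantle fills any gap and the z_c terms cancel.
Column A: 2528×0.922 + 30540×2.86 + (z_c − 33068)×3.38
Column B: 843.1×0 + x×2.88 + (z_c − 843.1 − 0 − x)×3.38
The z_c×3.38 term appears on both sides and cancels. Collect the known terms of each column as K = Σ(ρt)_known − 3.38 × (depth of known layers): K_A = 89675.216 − 3.38×33068 = −22094.624; K_B = 0 − 3.38×(843.1 + 0) = −2849.678.
Balance: K_A = K_B − x×(3.38 − 2.88), so x = (K_B − K_A)/(3.38 − 2.88) = 19244.9/0.5 = 38500 m.

38500 m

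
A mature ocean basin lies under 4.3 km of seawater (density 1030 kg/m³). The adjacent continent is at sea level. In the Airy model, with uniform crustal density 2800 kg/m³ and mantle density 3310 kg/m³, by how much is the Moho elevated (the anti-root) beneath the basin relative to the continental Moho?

In Airy isostatic equilibrium: replacing crust with seawater at the top is compensated by replacing crust with mantle at the base: d (ρ_c − ρ_w) = a (ρ_m − ρ_c).
a = d (ρ_c − ρ_w)/(ρ_m − ρ_c) = 4.3 km × 1770/510 = 14.9 km.

14.9 km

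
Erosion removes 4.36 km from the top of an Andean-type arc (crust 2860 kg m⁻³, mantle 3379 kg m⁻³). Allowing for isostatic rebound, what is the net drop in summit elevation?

0.67 km

Rebound u = e ρ_c/ρ_m = 4.36 km × 2860/3379 = 3.69 km.
Net surface drop = e − u = 4.36 km − 3.69 km = e (ρ_m − ρ_c)/ρ_m = 0.67 km.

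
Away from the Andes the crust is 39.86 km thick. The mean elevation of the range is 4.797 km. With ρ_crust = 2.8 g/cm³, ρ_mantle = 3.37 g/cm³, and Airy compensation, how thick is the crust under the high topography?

Root depth r = h ρ_c / (ρ_m − ρ_c) = 4.797 km × 2.8 / 0.57 = 23.56 km.
Total thickness = T + h + r = 39.86 km + 4.797 km + 23.56 km = 68.2 km.

68.2 km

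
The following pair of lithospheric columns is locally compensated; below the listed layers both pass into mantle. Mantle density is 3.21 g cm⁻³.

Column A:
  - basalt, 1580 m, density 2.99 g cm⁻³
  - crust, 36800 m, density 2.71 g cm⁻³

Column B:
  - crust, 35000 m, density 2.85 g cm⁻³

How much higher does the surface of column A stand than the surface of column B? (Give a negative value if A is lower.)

1920 m

For any compensation level in the mantle, the mantle terms cancel and isostasy reduces to e = (Σt_A − Σt_B) − (Σ(ρt)_A − Σ(ρt)_B) / ρ_m.
Σt_A = 38380 m; Σt_B = 35000 m; Σ(ρt)_A = 104452.2; Σ(ρt)_B = 99750 (in m·g cm⁻³).
e = (38380 − 35000) − (104452.2 − 99750) / 3.21 = 1920 m.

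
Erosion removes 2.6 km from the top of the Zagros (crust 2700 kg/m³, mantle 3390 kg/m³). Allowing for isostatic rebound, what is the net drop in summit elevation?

Rebound u = e ρ_c/ρ_m = 2.6 km × 2700/3390 = 2.071 km.
Net surface drop = e − u = 2.6 km − 2.071 km = e (ρ_m − ρ_c)/ρ_m = 0.529 km.

0.529 km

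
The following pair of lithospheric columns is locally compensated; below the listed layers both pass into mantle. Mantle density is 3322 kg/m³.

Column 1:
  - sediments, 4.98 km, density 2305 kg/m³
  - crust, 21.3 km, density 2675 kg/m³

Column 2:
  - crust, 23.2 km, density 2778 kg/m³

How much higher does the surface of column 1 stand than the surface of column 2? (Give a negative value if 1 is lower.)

For any compensation level in the mantle, the mantle terms cancel and isostasy reduces to e = (Σt_1 − Σt_2) − (Σ(ρt)_1 − Σ(ρt)_2) / ρ_m.
Σt_1 = 26.28 km; Σt_2 = 23.2 km; Σ(ρt)_1 = 68456.4; Σ(ρt)_2 = 64449.6 (in km·kg/m³).
e = (26.28 − 23.2) − (68456.4 − 64449.6) / 3322 = 1.87 km.

1.87 km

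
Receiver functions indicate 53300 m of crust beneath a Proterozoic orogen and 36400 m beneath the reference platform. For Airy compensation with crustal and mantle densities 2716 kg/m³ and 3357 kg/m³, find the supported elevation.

Excess crust Δ = 53300 m − 36400 m = 16900 m, split between elevation h and root r with h + r = Δ.
Airy balance ρ_c h = (ρ_m − ρ_c) r gives r = h ρ_c/(ρ_m − ρ_c), so h (1 + ρ_c/(ρ_m − ρ_c)) = Δ, i.e. h = Δ (ρ_m − ρ_c)/ρ_m.
h = 16900 m × 641/3357 = 3230 m.

3230 m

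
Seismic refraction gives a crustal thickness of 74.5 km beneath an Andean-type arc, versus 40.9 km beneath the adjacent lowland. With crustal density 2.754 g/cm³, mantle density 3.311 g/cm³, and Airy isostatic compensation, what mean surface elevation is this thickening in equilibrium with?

Excess crust Δ = 74.5 km − 40.9 km = 33.6 km, split between elevation h and root r with h + r = Δ.
Airy balance ρ_c h = (ρ_m − ρ_c) r gives r = h ρ_c/(ρ_m − ρ_c), so h (1 + ρ_c/(ρ_m − ρ_c)) = Δ, i.e. h = Δ (ρ_m − ρ_c)/ρ_m.
h = 33.6 km × 0.557/3.311 = 5.65 km.

5.65 km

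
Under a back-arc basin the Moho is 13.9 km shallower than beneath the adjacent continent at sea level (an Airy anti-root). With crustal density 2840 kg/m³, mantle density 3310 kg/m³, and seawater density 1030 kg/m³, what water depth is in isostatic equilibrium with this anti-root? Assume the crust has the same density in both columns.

Replacing a thickness d of crust by seawater at the top must be balanced by replacing crust with mantle at the base: d (ρ_c − ρ_w) = a (ρ_m − ρ_c).
d = a (ρ_m − ρ_c)/(ρ_c − ρ_w) = 13.9 km × 470/1810 = 3.61 km.

3.61 km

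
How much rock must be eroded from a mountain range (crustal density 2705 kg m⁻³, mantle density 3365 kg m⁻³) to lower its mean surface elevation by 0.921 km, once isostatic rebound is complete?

Net drop Δ = e − u = e − e ρ_c/ρ_m = e (ρ_m − ρ_c)/ρ_m.
e = Δ ρ_m/(ρ_m − ρ_c) = 0.921 km × 3365/660 = 4.7 km.

4.7 km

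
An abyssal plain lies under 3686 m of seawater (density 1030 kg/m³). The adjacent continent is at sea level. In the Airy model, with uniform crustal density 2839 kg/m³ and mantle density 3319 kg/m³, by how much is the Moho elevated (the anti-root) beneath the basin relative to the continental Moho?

Equating mass per unit area of the two columns: replacing crust with seawater at the top is compensated by replacing crust with mantle at the base: d (ρ_c − ρ_w) = a (ρ_m − ρ_c).
a = d (ρ_c − ρ_w)/(ρ_m − ρ_c) = 3686 m × 1809/480 = 13900 m.

13900 m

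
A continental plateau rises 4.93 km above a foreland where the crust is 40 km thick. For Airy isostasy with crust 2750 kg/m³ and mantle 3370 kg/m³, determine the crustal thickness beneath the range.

Root depth r = h ρ_c / (ρ_m − ρ_c) = 4.93 km × 2750 / 620 = 21.87 km.
Total thickness = T + h + r = 40 km + 4.93 km + 21.87 km = 66.8 km.

66.8 km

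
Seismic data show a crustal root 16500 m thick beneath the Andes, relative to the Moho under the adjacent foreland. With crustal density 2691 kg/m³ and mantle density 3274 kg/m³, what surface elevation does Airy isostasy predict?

In Airy isostatic equilibrium: ρ_c h = (ρ_m − ρ_c) r.
h = r (ρ_m − ρ_c) / ρ_c = 16500 m × (3274 − 2691) / 2691 = 3570 m.

3570 m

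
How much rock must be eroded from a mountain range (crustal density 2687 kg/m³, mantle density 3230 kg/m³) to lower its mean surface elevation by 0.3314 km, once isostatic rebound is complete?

Net drop Δ = e − u = e − e ρ_c/ρ_m = e (ρ_m − ρ_c)/ρ_m.
e = Δ ρ_m/(ρ_m − ρ_c) = 0.3314 km × 3230/543 = 1.97 km.

1.97 km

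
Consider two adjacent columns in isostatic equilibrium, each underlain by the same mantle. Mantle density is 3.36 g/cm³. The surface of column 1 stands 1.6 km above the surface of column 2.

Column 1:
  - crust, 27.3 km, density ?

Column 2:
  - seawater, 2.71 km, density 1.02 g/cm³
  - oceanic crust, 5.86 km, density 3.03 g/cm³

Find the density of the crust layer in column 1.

Take the compensation level at the base of the deeper column (depth z_c below the surface of column 1) and equate Σ ρ_i t_i down to z_c; mantle fills any gap and the z_c terms cancel.
Column 1: 27.3×ρ + (z_c − 27.3)×3.36
Column 2: 1.6×0 + 2.71×1.02 + 5.86×3.03 + (z_c − 1.6 − 8.57)×3.36
The z_c×3.36 term appears on both sides and cancels. Collect the known terms of each column as K = Σ(ρt)_known − 3.36 × (depth of known layers): K_1 = 0 − 3.36×27.3 = −91.728; K_2 = 20.52 − 3.36×(1.6 + 8.57) = −13.6512.
Balance: K_1 + 27.3×ρ = K_2, so ρ = (K_2 − K_1)/27.3 = 78.0768/27.3 = 2.86 g/cm³.

2.86 g/cm³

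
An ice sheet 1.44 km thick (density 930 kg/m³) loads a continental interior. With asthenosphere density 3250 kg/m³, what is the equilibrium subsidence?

0.412 km

For local isostatic compensation: the ice load ρ_ice t is balanced by mantle displaced below, ρ_m s.
s = t ρ_ice / ρ_m = 1.44 km × 930/3250 = 0.412 km.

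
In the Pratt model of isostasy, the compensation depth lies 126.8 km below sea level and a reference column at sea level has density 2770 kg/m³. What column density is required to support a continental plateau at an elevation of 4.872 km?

Pratt balance: ρ_ref D = ρ (D + h).
ρ = ρ_ref D/(D + h) = 2770 × 126.8 km/(126.8 km + 4.872 km) = 2670 kg/m³.

2670 kg/m³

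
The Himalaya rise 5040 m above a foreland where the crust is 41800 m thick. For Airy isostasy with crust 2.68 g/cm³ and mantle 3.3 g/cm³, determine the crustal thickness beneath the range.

68600 m

Root depth r = h ρ_c / (ρ_m − ρ_c) = 5040 m × 2.68 / 0.62 = 21790 m.
Total thickness = T + h + r = 41800 m + 5040 m + 21790 m = 68600 m.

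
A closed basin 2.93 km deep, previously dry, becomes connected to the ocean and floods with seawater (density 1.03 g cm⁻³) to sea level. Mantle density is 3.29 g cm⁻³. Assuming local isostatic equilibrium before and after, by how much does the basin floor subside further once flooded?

After flooding the water column is d + s deep. Its weight must equal the weight of mantle displaced by the extra subsidence s: (d + s) ρ_w = s ρ_m.
s = d ρ_w / (ρ_m − ρ_w) = 2.93 km × 1.03/(3.29 − 1.03) = 1.34 km.

1.34 km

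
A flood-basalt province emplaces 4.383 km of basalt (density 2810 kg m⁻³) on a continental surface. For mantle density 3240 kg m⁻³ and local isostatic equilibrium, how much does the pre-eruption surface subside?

3.8 km

Subaerial loading: s = t ρ_load / ρ_m.
s = 4.383 km × 2810/3240 = 3.8 km.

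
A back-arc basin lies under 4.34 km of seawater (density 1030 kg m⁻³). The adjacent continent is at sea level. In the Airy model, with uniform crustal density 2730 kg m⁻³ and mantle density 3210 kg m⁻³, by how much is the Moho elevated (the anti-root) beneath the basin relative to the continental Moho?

15.4 km

Equating mass per unit area of the two columns: replacing crust with seawater at the top is compensated by replacing crust with mantle at the base: d (ρ_c − ρ_w) = a (ρ_m − ρ_c).
a = d (ρ_c − ρ_w)/(ρ_m − ρ_c) = 4.34 km × 1700/480 = 15.4 km.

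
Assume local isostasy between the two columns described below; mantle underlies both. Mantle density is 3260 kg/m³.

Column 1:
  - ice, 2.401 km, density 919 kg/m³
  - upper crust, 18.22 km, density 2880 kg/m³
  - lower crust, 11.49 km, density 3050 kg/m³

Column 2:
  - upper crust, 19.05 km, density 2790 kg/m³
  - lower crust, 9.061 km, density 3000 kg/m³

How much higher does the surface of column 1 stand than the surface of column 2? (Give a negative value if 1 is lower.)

For any compensation level in the mantle, the mantle terms cancel and isostasy reduces to e = (Σt_1 − Σt_2) − (Σ(ρt)_1 − Σ(ρt)_2) / ρ_m.
Σt_1 = 32.111 km; Σt_2 = 28.111 km; Σ(ρt)_1 = 89724.619; Σ(ρt)_2 = 80332.5 (in km·kg/m³).
e = (32.111 − 28.111) − (89724.619 − 80332.5) / 3260 = 1.12 km.

1.12 km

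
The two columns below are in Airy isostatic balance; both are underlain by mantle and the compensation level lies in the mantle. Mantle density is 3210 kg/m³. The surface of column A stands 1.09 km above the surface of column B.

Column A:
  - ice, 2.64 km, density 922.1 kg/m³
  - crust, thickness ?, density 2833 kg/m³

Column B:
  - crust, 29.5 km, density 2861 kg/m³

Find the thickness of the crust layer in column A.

20.6 km

Take the compensation level at the base of the deeper column (depth z_c below the surface of column A) and equate Σ ρ_i t_i down to z_c; mantle fills any gap and the z_c terms cancel.
Column A: 2.64×922.1 + x×2833 + (z_c − 2.64 − x)×3210
Column B: 1.09×0 + 29.5×2861 + (z_c − 1.09 − 29.5)×3210
The z_c×3210 term appears on both sides and cancels. Collect the known terms of each column as K = Σ(ρt)_known − 3210 × (depth of known layers): K_A = 2434.344 − 3210×2.64 = −6040.056; K_B = 84399.5 − 3210×(1.09 + 29.5) = −13794.4.
Balance: K_A − x×(3210 − 2833) = K_B, so x = (K_A − K_B)/(3210 − 2833) = 7754.34/377 = 20.6 km.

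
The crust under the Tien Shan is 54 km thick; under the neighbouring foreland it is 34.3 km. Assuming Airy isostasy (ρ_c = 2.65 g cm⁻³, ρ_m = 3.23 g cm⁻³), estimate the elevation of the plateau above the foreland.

Excess crust Δ = 54 km − 34.3 km = 19.7 km, split between elevation h and root r with h + r = Δ.
Airy balance ρ_c h = (ρ_m − ρ_c) r gives r = h ρ_c/(ρ_m − ρ_c), so h (1 + ρ_c/(ρ_m − ρ_c)) = Δ, i.e. h = Δ (ρ_m − ρ_c)/ρ_m.
h = 19.7 km × 0.58/3.23 = 3.54 km.

3.54 km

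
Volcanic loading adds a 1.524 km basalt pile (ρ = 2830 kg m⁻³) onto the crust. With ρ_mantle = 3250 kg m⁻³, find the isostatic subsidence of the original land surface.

1.33 km

Subaerial loading: s = t ρ_load / ρ_m.
s = 1.524 km × 2830/3250 = 1.33 km.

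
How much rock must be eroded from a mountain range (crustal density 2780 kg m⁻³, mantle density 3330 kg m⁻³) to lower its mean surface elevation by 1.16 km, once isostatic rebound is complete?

7.02 km

Net drop Δ = e − u = e − e ρ_c/ρ_m = e (ρ_m − ρ_c)/ρ_m.
e = Δ ρ_m/(ρ_m − ρ_c) = 1.16 km × 3330/550 = 7.02 km.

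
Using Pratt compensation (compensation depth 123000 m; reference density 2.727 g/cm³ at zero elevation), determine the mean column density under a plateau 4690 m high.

Pratt balance: ρ_ref D = ρ (D + h).
ρ = ρ_ref D/(D + h) = 2.727 × 123000 m/(123000 m + 4690 m) = 2.63 g/cm³.

2.63 g/cm³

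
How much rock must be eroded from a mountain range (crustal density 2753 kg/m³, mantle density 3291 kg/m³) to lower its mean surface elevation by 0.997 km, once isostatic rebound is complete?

Net drop Δ = e − u = e − e ρ_c/ρ_m = e (ρ_m − ρ_c)/ρ_m.
e = Δ ρ_m/(ρ_m − ρ_c) = 0.997 km × 3291/538 = 6.1 km.

6.1 km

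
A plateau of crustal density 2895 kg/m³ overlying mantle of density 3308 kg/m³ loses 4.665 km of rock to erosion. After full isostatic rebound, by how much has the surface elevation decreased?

Rebound u = e ρ_c/ρ_m = 4.665 km × 2895/3308 = 4.083 km.
Net surface drop = e − u = 4.665 km − 4.083 km = e (ρ_m − ρ_c)/ρ_m = 0.582 km.

0.582 km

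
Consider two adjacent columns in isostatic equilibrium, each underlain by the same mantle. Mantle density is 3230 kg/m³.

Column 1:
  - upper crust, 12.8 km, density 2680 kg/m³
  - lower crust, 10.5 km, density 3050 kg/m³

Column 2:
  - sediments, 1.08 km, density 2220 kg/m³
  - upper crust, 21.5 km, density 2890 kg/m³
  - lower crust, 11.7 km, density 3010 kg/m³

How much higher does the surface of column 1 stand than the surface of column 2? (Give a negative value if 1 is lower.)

−0.633 km

For any compensation level in the mantle, the mantle terms cancel and isostasy reduces to e = (Σt_1 − Σt_2) − (Σ(ρt)_1 − Σ(ρt)_2) / ρ_m.
Σt_1 = 23.3 km; Σt_2 = 34.28 km; Σ(ρt)_1 = 66329; Σ(ρt)_2 = 99749.6 (in km·kg/m³).
e = (23.3 − 34.28) − (66329 − 99749.6) / 3230 = −0.633 km.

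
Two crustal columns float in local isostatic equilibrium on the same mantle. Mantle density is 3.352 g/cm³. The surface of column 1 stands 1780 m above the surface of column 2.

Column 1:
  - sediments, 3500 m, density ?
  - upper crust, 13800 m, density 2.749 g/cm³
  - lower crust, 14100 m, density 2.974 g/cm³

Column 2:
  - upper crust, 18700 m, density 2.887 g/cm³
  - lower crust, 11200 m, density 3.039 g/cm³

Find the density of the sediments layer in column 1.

Take the compensation level at the base of the deeper column (depth z_c below the surface of column 1) and equate Σ ρ_i t_i down to z_c; mantle fills any gap and the z_c terms cancel.
Column 1: 3500×ρ + 13800×2.749 + 14100×2.974 + (z_c − 31400)×3.352
Column 2: 1780×0 + 18700×2.887 + 11200×3.039 + (z_c − 1780 − 29900)×3.352
The z_c×3.352 term appears on both sides and cancels. Collect the known terms of each column as K = Σ(ρt)_known − 3.352 × (depth of known layers): K_1 = 79869.6 − 3.352×31400 = −25383.2; K_2 = 88023.7 − 3.352×(1780 + 29900) = −18167.66.
Balance: K_1 + 3500×ρ = K_2, so ρ = (K_2 − K_1)/3500 = 7215.54/3500 = 2.06 g/cm³.

2.06 g/cm³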